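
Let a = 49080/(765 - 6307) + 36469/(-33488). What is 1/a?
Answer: -92795248/922851119 ≈ -0.10055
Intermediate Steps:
a = -922851119/92795248 (a = 49080/(-5542) + 36469*(-1/33488) = 49080*(-1/5542) - 36469/33488 = -24540/2771 - 36469/33488 = -922851119/92795248 ≈ -9.9450)
1/a = 1/(-922851119/92795248) = -92795248/922851119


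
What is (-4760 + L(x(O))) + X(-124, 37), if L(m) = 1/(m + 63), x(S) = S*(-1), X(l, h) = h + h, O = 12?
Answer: -238985/51 ≈ -4686.0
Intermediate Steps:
X(l, h) = 2*h
x(S) = -S
L(m) = 1/(63 + m)
(-4760 + L(x(O))) + X(-124, 37) = (-4760 + 1/(63 - 1*12)) + 2*37 = (-4760 + 1/(63 - 12)) + 74 = (-4760 + 1/51) + 74 = -242759/51 + 74 = -238985/51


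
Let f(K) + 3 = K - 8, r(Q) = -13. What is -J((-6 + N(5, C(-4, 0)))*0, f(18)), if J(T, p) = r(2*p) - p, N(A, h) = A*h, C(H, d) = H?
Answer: 20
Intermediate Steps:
f(K) = -11 + K (f(K) = -3 + (K - 8) = -3 + (-8 + K) = -11 + K)
J(T, p) = -13 - p
-J((-6 + N(5, C(-4, 0)))*0, f(18)) = -(-13 - (-11 + 18)) = -(-13 - 1*7) = -(-13 - 7) = -1*(-20) = 20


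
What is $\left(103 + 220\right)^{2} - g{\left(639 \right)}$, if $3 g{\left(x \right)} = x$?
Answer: $104116$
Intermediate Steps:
$g{\left(x \right)} = \frac{x}{3}$
$\left(103 + 220\right)^{2} - g{\left(639 \right)} = \left(103 + 220\right)^{2} - \frac{1}{3} \cdot 639 = 323^{2} - 213 = 104329 - 213 = 104116$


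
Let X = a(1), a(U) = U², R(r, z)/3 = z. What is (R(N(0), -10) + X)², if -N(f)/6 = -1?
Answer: 841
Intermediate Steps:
N(f) = 6 (N(f) = -6*(-1) = 6)
R(r, z) = 3*z
X = 1 (X = 1² = 1)
(R(N(0), -10) + X)² = (3*(-10) + 1)² = (-30 + 1)² = (-29)² = 841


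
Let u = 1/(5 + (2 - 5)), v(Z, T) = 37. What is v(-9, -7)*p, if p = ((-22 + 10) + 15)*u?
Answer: 111/2 ≈ 55.500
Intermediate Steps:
u = ½ (u = 1/(5 - 3) = 1/2 = ½ ≈ 0.50000)
p = 3/2 (p = ((-22 + 10) + 15)*(½) = (-12 + 15)*(½) = 3*(½) = 3/2 ≈ 1.5000)
v(-9, -7)*p = 37*(3/2) = 111/2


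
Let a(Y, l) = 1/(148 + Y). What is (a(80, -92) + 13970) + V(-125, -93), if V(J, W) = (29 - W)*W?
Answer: 598273/228 ≈ 2624.0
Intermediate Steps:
V(J, W) = W*(29 - W)
(a(80, -92) + 13970) + V(-125, -93) = (1/(148 + 80) + 13970) - 93*(29 - 1*(-93)) = (1/228 + 13970) - 93*(29 + 93) = (1/228 + 13970) - 93*122 = 3185161/228 - 11346 = 598273/228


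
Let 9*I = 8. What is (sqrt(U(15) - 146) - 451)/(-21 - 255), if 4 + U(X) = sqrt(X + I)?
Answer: 451/276 - sqrt(-1350 + 3*sqrt(143))/828 ≈ 1.6341 - 0.043781*I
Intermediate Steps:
I = 8/9 (I = (1/9)*8 = 8/9 ≈ 0.88889)
U(X) = -4 + sqrt(8/9 + X) (U(X) = -4 + sqrt(X + 8/9) = -4 + sqrt(8/9 + X))
(sqrt(U(15) - 146) - 451)/(-21 - 255) = (sqrt((-4 + sqrt(8 + 9*15)/3) - 146) - 451)/(-21 - 255) = (sqrt((-4 + sqrt(8 + 135)/3) - 146) - 451)/(-276) = (sqrt((-4 + sqrt(143)/3) - 146) - 451)*(-1/276) = (sqrt(-150 + sqrt(143)/3) - 451)*(-1/276) = (-451 + sqrt(-150 + sqrt(143)/3))*(-1/276) = 451/276 - sqrt(-150 + sqrt(143)/3)/276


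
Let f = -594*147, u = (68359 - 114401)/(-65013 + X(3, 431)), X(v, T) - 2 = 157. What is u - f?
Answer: 2831483807/32427 ≈ 87319.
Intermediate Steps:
X(v, T) = 159 (X(v, T) = 2 + 157 = 159)
u = 23021/32427 (u = (68359 - 114401)/(-65013 + 159) = -46042/(-64854) = -46042*(-1/64854) = 23021/32427 ≈ 0.70993)
f = -87318
u - f = 23021/32427 - 1*(-87318) = 23021/32427 + 87318 = 2831483807/32427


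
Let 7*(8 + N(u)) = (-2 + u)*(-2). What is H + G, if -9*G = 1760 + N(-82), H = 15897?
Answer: 47099/3 ≈ 15700.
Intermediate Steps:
N(u) = -52/7 - 2*u/7 (N(u) = -8 + ((-2 + u)*(-2))/7 = -8 + (4 - 2*u)/7 = -8 + (4/7 - 2*u/7) = -52/7 - 2*u/7)
G = -592/3 (G = -(1760 + (-52/7 - 2/7*(-82)))/9 = -(1760 + (-52/7 + 164/7))/9 = -(1760 + 16)/9 = -⅑*1776 = -592/3 ≈ -197.33)
H + G = 15897 - 592/3 = 47099/3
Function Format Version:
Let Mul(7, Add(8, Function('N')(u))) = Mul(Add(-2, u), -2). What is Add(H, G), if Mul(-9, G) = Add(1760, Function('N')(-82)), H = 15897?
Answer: Rational(47099, 3) ≈ 15700.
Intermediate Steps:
Function('N')(u) = Add(Rational(-52, 7), Mul(Rational(-2, 7), u)) (Function('N')(u) = Add(-8, Mul(Rational(1, 7), Mul(Add(-2, u), -2))) = Add(-8, Mul(Rational(1, 7), Add(4, Mul(-2, u)))) = Add(-8, Add(Rational(4, 7), Mul(Rational(-2, 7), u))) = Add(Rational(-52, 7), Mul(Rational(-2, 7), u)))
G = Rational(-592, 3) (G = Mul(Rational(-1, 9), Add(1760, Add(Rational(-52, 7), Mul(Rational(-2, 7), -82)))) = Mul(Rational(-1, 9), Add(1760, Add(Rational(-52, 7), Rational(164, 7)))) = Mul(Rational(-1, 9), Add(1760, 16)) = Mul(Rational(-1, 9), 1776) = Rational(-592, 3) ≈ -197.33)
Add(H, G) = Add(15897, Rational(-592, 3)) = Rational(47099, 3)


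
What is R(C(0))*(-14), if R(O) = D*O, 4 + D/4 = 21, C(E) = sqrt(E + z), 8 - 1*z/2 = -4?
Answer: -1904*sqrt(6) ≈ -4663.8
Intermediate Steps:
z = 24 (z = 16 - 2*(-4) = 16 + 8 = 24)
C(E) = sqrt(24 + E) (C(E) = sqrt(E + 24) = sqrt(24 + E))
D = 68 (D = -16 + 4*21 = -16 + 84 = 68)
R(O) = 68*O
R(C(0))*(-14) = (68*sqrt(24 + 0))*(-14) = (68*sqrt(24))*(-14) = (68*(2*sqrt(6)))*(-14) = (136*sqrt(6))*(-14) = -1904*sqrt(6)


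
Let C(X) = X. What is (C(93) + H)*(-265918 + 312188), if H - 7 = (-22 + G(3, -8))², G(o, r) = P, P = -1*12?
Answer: 58115120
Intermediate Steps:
P = -12
G(o, r) = -12
H = 1163 (H = 7 + (-22 - 12)² = 7 + (-34)² = 7 + 1156 = 1163)
(C(93) + H)*(-265918 + 312188) = (93 + 1163)*(-265918 + 312188) = 1256*46270 = 58115120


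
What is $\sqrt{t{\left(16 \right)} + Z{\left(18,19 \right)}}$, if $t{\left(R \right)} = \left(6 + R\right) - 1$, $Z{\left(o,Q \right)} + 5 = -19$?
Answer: $i \sqrt{3} \approx 1.732 i$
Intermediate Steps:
$Z{\left(o,Q \right)} = -24$ ($Z{\left(o,Q \right)} = -5 - 19 = -24$)
$t{\left(R \right)} = 5 + R$
$\sqrt{t{\left(16 \right)} + Z{\left(18,19 \right)}} = \sqrt{\left(5 + 16\right) - 24} = \sqrt{21 - 24} = \sqrt{-3} = i \sqrt{3}$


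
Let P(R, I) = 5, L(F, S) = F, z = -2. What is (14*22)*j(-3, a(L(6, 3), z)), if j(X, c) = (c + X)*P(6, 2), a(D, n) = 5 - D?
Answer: -6160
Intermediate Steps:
j(X, c) = 5*X + 5*c (j(X, c) = (c + X)*5 = (X + c)*5 = 5*X + 5*c)
(14*22)*j(-3, a(L(6, 3), z)) = (14*22)*(5*(-3) + 5*(5 - 1*6)) = 308*(-15 + 5*(5 - 6)) = 308*(-15 + 5*(-1)) = 308*(-15 - 5) = 308*(-20) = -6160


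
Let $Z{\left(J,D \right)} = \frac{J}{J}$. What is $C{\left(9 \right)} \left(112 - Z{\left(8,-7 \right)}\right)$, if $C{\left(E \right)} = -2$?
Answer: $-222$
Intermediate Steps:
$Z{\left(J,D \right)} = 1$
$C{\left(9 \right)} \left(112 - Z{\left(8,-7 \right)}\right) = - 2 \left(112 - 1\right) = \left(-2\right) 111 = -222$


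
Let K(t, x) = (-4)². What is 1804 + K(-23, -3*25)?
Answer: 1820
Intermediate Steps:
K(t, x) = 16
1804 + K(-23, -3*25) = 1804 + 16 = 1820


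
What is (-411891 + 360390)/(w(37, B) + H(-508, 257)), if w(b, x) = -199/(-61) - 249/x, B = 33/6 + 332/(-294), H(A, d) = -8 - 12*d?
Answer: 4036905885/246576271 ≈ 16.372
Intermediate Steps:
B = 1285/294 (B = 33*(⅙) + 332*(-1/294) = 11/2 - 166/147 = 1285/294 ≈ 4.3708)
w(b, x) = 199/61 - 249/x (w(b, x) = -199*(-1/61) - 249/x = 199/61 - 249/x)
(-411891 + 360390)/(w(37, B) + H(-508, 257)) = (-411891 + 360390)/((199/61 - 249/1285/294) + (-8 - 12*257)) = -51501/((199/61 - 249*294/1285) + (-8 - 3084)) = -51501/((199/61 - 73206/1285) - 3092) = -51501/(-4209851/78385 - 3092) = -51501/(-246576271/78385) = -51501*(-78385/246576271) = 4036905885/246576271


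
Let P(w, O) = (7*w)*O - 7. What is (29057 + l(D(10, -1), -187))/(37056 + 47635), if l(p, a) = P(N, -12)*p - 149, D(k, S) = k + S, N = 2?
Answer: 27333/84691 ≈ 0.32274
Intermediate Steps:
D(k, S) = S + k
P(w, O) = -7 + 7*O*w (P(w, O) = 7*O*w - 7 = -7 + 7*O*w)
l(p, a) = -149 - 175*p (l(p, a) = (-7 + 7*(-12)*2)*p - 149 = (-7 - 168)*p - 149 = -175*p - 149 = -149 - 175*p)
(29057 + l(D(10, -1), -187))/(37056 + 47635) = (29057 + (-149 - 175*(-1 + 10)))/(37056 + 47635) = (29057 + (-149 - 175*9))/84691 = (29057 + (-149 - 1575))*(1/84691) = (29057 - 1724)*(1/84691) = 27333*(1/84691) = 27333/84691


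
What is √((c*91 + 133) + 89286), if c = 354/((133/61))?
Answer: √37613977/19 ≈ 322.79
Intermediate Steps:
c = 21594/133 (c = 354/((133*(1/61))) = 354/(133/61) = 354*(61/133) = 21594/133 ≈ 162.36)
√((c*91 + 133) + 89286) = √(((21594/133)*91 + 133) + 89286) = √((280722/19 + 133) + 89286) = √(283249/19 + 89286) = √(1979683/19) = √37613977/19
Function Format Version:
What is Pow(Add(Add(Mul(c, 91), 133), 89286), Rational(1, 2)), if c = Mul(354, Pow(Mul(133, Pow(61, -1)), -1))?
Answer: Mul(Rational(1, 19), Pow(37613977, Rational(1, 2))) ≈ 322.79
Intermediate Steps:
c = Rational(21594, 133) (c = Mul(354, Pow(Mul(133, Rational(1, 61)), -1)) = Mul(354, Pow(Rational(133, 61), -1)) = Mul(354, Rational(61, 133)) = Rational(21594, 133) ≈ 162.36)
Pow(Add(Add(Mul(c, 91), 133), 89286), Rational(1, 2)) = Pow(Add(Add(Mul(Rational(21594, 133), 91), 133), 89286), Rational(1, 2)) = Pow(Add(Add(Rational(280722, 19), 133), 89286), Rational(1, 2)) = Pow(Add(Rational(283249, 19), 89286), Rational(1, 2)) = Pow(Rational(1979683, 19), Rational(1, 2)) = Mul(Rational(1, 19), Pow(37613977, Rational(1, 2)))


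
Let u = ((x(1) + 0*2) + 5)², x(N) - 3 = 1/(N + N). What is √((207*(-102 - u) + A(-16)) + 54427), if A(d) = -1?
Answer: 5*√2937/2 ≈ 135.49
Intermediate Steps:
x(N) = 3 + 1/(2*N) (x(N) = 3 + 1/(N + N) = 3 + 1/(2*N))
u = 289/4 (u = (((3 + (½)/1) + 0*2) + 5)² = (((3 + (½)*1) + 0) + 5)² = (((3 + ½) + 0) + 5)² = ((7/2 + 0) + 5)² = (7/2 + 5)² = (17/2)² = 289/4 ≈ 72.250)
√((207*(-102 - u) + A(-16)) + 54427) = √((207*(-102 - 1*289/4) - 1) + 54427) = √((207*(-102 - 289/4) - 1) + 54427) = √((207*(-697/4) - 1) + 54427) = √((-144279/4 - 1) + 54427) = √(-144283/4 + 54427) = √(73425/4) = 5*√2937/2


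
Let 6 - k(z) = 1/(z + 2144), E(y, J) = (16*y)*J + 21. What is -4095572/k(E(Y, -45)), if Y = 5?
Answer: -5877145820/8611 ≈ -6.8252e+5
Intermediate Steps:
E(y, J) = 21 + 16*J*y (E(y, J) = 16*J*y + 21 = 21 + 16*J*y)
k(z) = 6 - 1/(2144 + z) (k(z) = 6 - 1/(z + 2144) = 6 - 1/(2144 + z))
-4095572/k(E(Y, -45)) = -4095572*(2144 + (21 + 16*(-45)*5))/(12863 + 6*(21 + 16*(-45)*5)) = -4095572*(2144 + (21 - 3600))/(12863 + 6*(21 - 3600)) = -4095572*(2144 - 3579)/(12863 + 6*(-3579)) = -4095572*(-1435/(12863 - 21474)) = -4095572/((-1/1435*(-8611))) = -4095572/8611/1435 = -4095572*1435/8611 = -5877145820/8611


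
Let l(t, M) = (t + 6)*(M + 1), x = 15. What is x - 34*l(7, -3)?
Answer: 899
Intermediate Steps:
l(t, M) = (1 + M)*(6 + t) (l(t, M) = (6 + t)*(1 + M) = (1 + M)*(6 + t))
x - 34*l(7, -3) = 15 - 34*(6 + 7 + 6*(-3) - 3*7) = 15 - 34*(6 + 7 - 18 - 21) = 15 - 34*(-26) = 15 + 884 = 899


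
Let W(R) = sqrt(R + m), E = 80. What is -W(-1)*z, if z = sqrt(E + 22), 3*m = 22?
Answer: -sqrt(646) ≈ -25.417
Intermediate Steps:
m = 22/3 (m = (1/3)*22 = 22/3 ≈ 7.3333)
z = sqrt(102) (z = sqrt(80 + 22) = sqrt(102) ≈ 10.100)
W(R) = sqrt(22/3 + R) (W(R) = sqrt(R + 22/3) = sqrt(22/3 + R))
-W(-1)*z = -sqrt(66 + 9*(-1))/3*sqrt(102) = -sqrt(66 - 9)/3*sqrt(102) = -sqrt(57)/3*sqrt(102) = -sqrt(646)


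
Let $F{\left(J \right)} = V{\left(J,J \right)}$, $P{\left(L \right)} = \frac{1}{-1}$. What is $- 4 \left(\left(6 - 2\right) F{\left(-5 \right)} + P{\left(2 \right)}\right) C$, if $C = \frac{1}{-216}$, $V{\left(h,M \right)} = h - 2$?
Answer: $- \frac{29}{54} \approx -0.53704$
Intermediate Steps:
$V{\left(h,M \right)} = -2 + h$
$P{\left(L \right)} = -1$
$F{\left(J \right)} = -2 + J$
$C = - \frac{1}{216} \approx -0.0046296$
$- 4 \left(\left(6 - 2\right) F{\left(-5 \right)} + P{\left(2 \right)}\right) C = - 4 \left(\left(6 - 2\right) \left(-2 - 5\right) - 1\right) \left(- \frac{1}{216}\right) = - 4 \left(4 \left(-7\right) - 1\right) \left(- \frac{1}{216}\right) = - 4 \left(-28 - 1\right) \left(- \frac{1}{216}\right) = \left(-4\right) \left(-29\right) \left(- \frac{1}{216}\right) = 116 \left(- \frac{1}{216}\right) = - \frac{29}{54}$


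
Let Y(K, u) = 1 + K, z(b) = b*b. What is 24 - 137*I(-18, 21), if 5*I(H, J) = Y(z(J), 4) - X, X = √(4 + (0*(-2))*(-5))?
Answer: -12032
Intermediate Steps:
z(b) = b²
X = 2 (X = √(4 + 0*(-5)) = √(4 + 0) = √4 = 2)
I(H, J) = -⅕ + J²/5 (I(H, J) = ((1 + J²) - 1*2)/5 = ((1 + J²) - 2)/5 = (-1 + J²)/5 = -⅕ + J²/5)
24 - 137*I(-18, 21) = 24 - 137*(-⅕ + (⅕)*21²) = 24 - 137*(-⅕ + (⅕)*441) = 24 - 137*(-⅕ + 441/5) = 24 - 137*88 = 24 - 12056 = -12032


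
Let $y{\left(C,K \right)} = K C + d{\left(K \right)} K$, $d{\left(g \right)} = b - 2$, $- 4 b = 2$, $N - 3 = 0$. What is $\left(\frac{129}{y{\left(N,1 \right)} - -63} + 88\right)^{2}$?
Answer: $\frac{130736356}{16129} \approx 8105.7$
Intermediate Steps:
$N = 3$ ($N = 3 + 0 = 3$)
$b = - \frac{1}{2}$ ($b = \left(- \frac{1}{4}\right) 2 = - \frac{1}{2} \approx -0.5$)
$d{\left(g \right)} = - \frac{5}{2}$ ($d{\left(g \right)} = - \frac{1}{2} - 2 = - \frac{5}{2}$)
$y{\left(C,K \right)} = - \frac{5 K}{2} + C K$ ($y{\left(C,K \right)} = K C - \frac{5 K}{2} = C K - \frac{5 K}{2} = - \frac{5 K}{2} + C K$)
$\left(\frac{129}{y{\left(N,1 \right)} - -63} + 88\right)^{2} = \left(\frac{129}{\frac{1}{2} \cdot 1 \left(-5 + 2 \cdot 3\right) - -63} + 88\right)^{2} = \left(\frac{129}{\frac{1}{2} \cdot 1 \left(-5 + 6\right) + 63} + 88\right)^{2} = \left(\frac{129}{\frac{1}{2} \cdot 1 \cdot 1 + 63} + 88\right)^{2} = \left(\frac{129}{\frac{1}{2} + 63} + 88\right)^{2} = \left(\frac{129}{\frac{127}{2}} + 88\right)^{2} = \left(129 \cdot \frac{2}{127} + 88\right)^{2} = \left(\frac{258}{127} + 88\right)^{2} = \left(\frac{11434}{127}\right)^{2} = \frac{130736356}{16129}$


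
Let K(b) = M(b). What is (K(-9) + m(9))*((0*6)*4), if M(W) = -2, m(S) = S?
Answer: 0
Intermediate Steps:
K(b) = -2
(K(-9) + m(9))*((0*6)*4) = (-2 + 9)*((0*6)*4) = 7*(0*4) = 7*0 = 0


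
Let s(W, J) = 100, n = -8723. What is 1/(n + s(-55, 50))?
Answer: -1/8623 ≈ -0.00011597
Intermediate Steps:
1/(n + s(-55, 50)) = 1/(-8723 + 100) = 1/(-8623) = -1/8623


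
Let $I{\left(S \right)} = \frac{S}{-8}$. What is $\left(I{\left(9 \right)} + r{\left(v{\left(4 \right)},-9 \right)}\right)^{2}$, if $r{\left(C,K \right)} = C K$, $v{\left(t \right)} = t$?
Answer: $\frac{88209}{64} \approx 1378.3$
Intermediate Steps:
$I{\left(S \right)} = - \frac{S}{8}$ ($I{\left(S \right)} = S \left(- \frac{1}{8}\right) = - \frac{S}{8}$)
$\left(I{\left(9 \right)} + r{\left(v{\left(4 \right)},-9 \right)}\right)^{2} = \left(\left(- \frac{1}{8}\right) 9 + 4 \left(-9\right)\right)^{2} = \left(- \frac{9}{8} - 36\right)^{2} = \left(- \frac{297}{8}\right)^{2} = \frac{88209}{64}$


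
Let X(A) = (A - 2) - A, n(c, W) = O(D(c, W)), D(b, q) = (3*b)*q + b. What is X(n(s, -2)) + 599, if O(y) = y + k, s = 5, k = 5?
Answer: 597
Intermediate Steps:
D(b, q) = b + 3*b*q (D(b, q) = 3*b*q + b = b + 3*b*q)
O(y) = 5 + y (O(y) = y + 5 = 5 + y)
n(c, W) = 5 + c*(1 + 3*W)
X(A) = -2 (X(A) = (-2 + A) - A = -2)
X(n(s, -2)) + 599 = -2 + 599 = 597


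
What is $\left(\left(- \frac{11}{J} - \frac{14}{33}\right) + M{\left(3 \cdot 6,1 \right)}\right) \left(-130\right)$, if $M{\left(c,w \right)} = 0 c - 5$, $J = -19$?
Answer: $\frac{394940}{627} \approx 629.89$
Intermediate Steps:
$M{\left(c,w \right)} = -5$ ($M{\left(c,w \right)} = 0 - 5 = -5$)
$\left(\left(- \frac{11}{J} - \frac{14}{33}\right) + M{\left(3 \cdot 6,1 \right)}\right) \left(-130\right) = \left(\left(- \frac{11}{-19} - \frac{14}{33}\right) - 5\right) \left(-130\right) = \left(\left(\left(-11\right) \left(- \frac{1}{19}\right) - \frac{14}{33}\right) - 5\right) \left(-130\right) = \left(\left(\frac{11}{19} - \frac{14}{33}\right) - 5\right) \left(-130\right) = \left(\frac{97}{627} - 5\right) \left(-130\right) = \left(- \frac{3038}{627}\right) \left(-130\right) = \frac{394940}{627}$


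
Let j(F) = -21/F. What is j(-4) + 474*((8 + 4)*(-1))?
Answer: -22731/4 ≈ -5682.8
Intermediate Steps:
j(-4) + 474*((8 + 4)*(-1)) = -21/(-4) + 474*((8 + 4)*(-1)) = -21*(-¼) + 474*(12*(-1)) = 21/4 + 474*(-12) = 21/4 - 5688 = -22731/4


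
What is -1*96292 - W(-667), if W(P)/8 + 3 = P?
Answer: -90932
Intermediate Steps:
W(P) = -24 + 8*P
-1*96292 - W(-667) = -1*96292 - (-24 + 8*(-667)) = -96292 - (-24 - 5336) = -96292 - 1*(-5360) = -96292 + 5360 = -90932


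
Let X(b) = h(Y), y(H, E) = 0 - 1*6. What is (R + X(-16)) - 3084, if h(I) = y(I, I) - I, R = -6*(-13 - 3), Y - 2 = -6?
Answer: -2990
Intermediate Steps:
Y = -4 (Y = 2 - 6 = -4)
y(H, E) = -6 (y(H, E) = 0 - 6 = -6)
R = 96 (R = -6*(-16) = 96)
h(I) = -6 - I
X(b) = -2 (X(b) = -6 - 1*(-4) = -6 + 4 = -2)
(R + X(-16)) - 3084 = (96 - 2) - 3084 = 94 - 3084 = -2990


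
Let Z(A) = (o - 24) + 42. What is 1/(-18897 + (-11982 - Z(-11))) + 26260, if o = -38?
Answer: 810357339/30859 ≈ 26260.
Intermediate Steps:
Z(A) = -20 (Z(A) = (-38 - 24) + 42 = -62 + 42 = -20)
1/(-18897 + (-11982 - Z(-11))) + 26260 = 1/(-18897 + (-11982 - 1*(-20))) + 26260 = 1/(-18897 + (-11982 + 20)) + 26260 = 1/(-18897 - 11962) + 26260 = 1/(-30859) + 26260 = -1/30859 + 26260 = 810357339/30859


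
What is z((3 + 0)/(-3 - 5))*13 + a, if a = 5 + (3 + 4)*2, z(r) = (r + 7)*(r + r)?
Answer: -1459/32 ≈ -45.594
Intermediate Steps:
z(r) = 2*r*(7 + r) (z(r) = (7 + r)*(2*r) = 2*r*(7 + r))
a = 19 (a = 5 + 7*2 = 5 + 14 = 19)
z((3 + 0)/(-3 - 5))*13 + a = (2*((3 + 0)/(-3 - 5))*(7 + (3 + 0)/(-3 - 5)))*13 + 19 = (2*(3/(-8))*(7 + 3/(-8)))*13 + 19 = (2*(3*(-⅛))*(7 + 3*(-⅛)))*13 + 19 = (2*(-3/8)*(7 - 3/8))*13 + 19 = (2*(-3/8)*(53/8))*13 + 19 = -159/32*13 + 19 = -2067/32 + 19 = -1459/32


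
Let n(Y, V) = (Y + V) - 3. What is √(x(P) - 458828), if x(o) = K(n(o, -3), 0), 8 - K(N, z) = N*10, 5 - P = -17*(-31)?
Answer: 2*I*√113385 ≈ 673.45*I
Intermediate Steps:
P = -522 (P = 5 - (-17)*(-31) = 5 - 1*527 = 5 - 527 = -522)
n(Y, V) = -3 + V + Y (n(Y, V) = (V + Y) - 3 = -3 + V + Y)
K(N, z) = 8 - 10*N (K(N, z) = 8 - N*10 = 8 - 10*N)
x(o) = 68 - 10*o (x(o) = 8 - 10*(-3 - 3 + o) = 8 - 10*(-6 + o) = 8 + (60 - 10*o) = 68 - 10*o)
√(x(P) - 458828) = √((68 - 10*(-522)) - 458828) = √((68 + 5220) - 458828) = √(5288 - 458828) = √(-453540) = 2*I*√113385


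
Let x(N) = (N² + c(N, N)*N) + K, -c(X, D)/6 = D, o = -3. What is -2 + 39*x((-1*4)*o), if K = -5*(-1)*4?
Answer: -27302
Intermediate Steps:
c(X, D) = -6*D
K = 20 (K = 5*4 = 20)
x(N) = 20 - 5*N² (x(N) = (N² + (-6*N)*N) + 20 = (N² - 6*N²) + 20 = -5*N² + 20 = 20 - 5*N²)
-2 + 39*x((-1*4)*o) = -2 + 39*(20 - 5*(-1*4*(-3))²) = -2 + 39*(20 - 5*(-4*(-3))²) = -2 + 39*(20 - 5*12²) = -2 + 39*(20 - 5*144) = -2 + 39*(20 - 720) = -2 + 39*(-700) = -2 - 27300 = -27302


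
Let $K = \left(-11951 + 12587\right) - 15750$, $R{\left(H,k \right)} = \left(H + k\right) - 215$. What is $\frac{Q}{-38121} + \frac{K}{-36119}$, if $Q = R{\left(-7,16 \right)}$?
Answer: $\frac{583601308}{1376892399} \approx 0.42385$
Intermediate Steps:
$R{\left(H,k \right)} = -215 + H + k$
$Q = -206$ ($Q = -215 - 7 + 16 = -206$)
$K = -15114$ ($K = 636 - 15750 = -15114$)
$\frac{Q}{-38121} + \frac{K}{-36119} = - \frac{206}{-38121} - \frac{15114}{-36119} = \left(-206\right) \left(- \frac{1}{38121}\right) - - \frac{15114}{36119} = \frac{206}{38121} + \frac{15114}{36119} = \frac{583601308}{1376892399}$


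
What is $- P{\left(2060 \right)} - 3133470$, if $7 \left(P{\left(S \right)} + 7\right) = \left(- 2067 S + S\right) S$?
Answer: $\frac{8745343359}{7} \approx 1.2493 \cdot 10^{9}$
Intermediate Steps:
$P{\left(S \right)} = -7 - \frac{2066 S^{2}}{7}$ ($P{\left(S \right)} = -7 + \frac{\left(- 2067 S + S\right) S}{7} = -7 + \frac{- 2066 S S}{7} = -7 + \frac{\left(-2066\right) S^{2}}{7} = -7 - \frac{2066 S^{2}}{7}$)
$- P{\left(2060 \right)} - 3133470 = - (-7 - \frac{2066 \cdot 2060^{2}}{7}) - 3133470 = - (-7 - \frac{8767277600}{7}) - 3133470 = \left(-1\right) \left(- \frac{8767277649}{7}\right) - 3133470 = \frac{8767277649}{7} - 3133470 = \frac{8745343359}{7}$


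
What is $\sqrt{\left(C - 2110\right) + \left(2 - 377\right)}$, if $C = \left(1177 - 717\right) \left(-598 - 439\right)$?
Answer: $i \sqrt{479505} \approx 692.46 i$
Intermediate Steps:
$C = -477020$ ($C = 460 \left(-1037\right) = -477020$)
$\sqrt{\left(C - 2110\right) + \left(2 - 377\right)} = \sqrt{\left(-477020 - 2110\right) + \left(2 - 377\right)} = \sqrt{-479130 + \left(2 - 377\right)} = \sqrt{-479130 - 375} = \sqrt{-479505} = i \sqrt{479505}$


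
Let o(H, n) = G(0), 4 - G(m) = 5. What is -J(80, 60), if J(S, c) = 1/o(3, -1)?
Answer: 1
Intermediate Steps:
G(m) = -1 (G(m) = 4 - 1*5 = 4 - 5 = -1)
o(H, n) = -1
J(S, c) = -1 (J(S, c) = 1/(-1) = -1)
-J(80, 60) = -1*(-1) = 1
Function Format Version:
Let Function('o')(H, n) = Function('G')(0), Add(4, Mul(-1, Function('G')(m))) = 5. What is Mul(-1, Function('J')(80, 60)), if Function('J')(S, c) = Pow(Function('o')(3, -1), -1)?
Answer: 1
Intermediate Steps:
Function('G')(m) = -1 (Function('G')(m) = Add(4, Mul(-1, 5)) = Add(4, -5) = -1)
Function('o')(H, n) = -1
Function('J')(S, c) = -1 (Function('J')(S, c) = Pow(-1, -1) = -1)
Mul(-1, Function('J')(80, 60)) = Mul(-1, -1) = 1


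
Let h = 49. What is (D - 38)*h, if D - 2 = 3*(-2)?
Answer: -2058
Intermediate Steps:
D = -4 (D = 2 + 3*(-2) = 2 - 6 = -4)
(D - 38)*h = (-4 - 38)*49 = -42*49 = -2058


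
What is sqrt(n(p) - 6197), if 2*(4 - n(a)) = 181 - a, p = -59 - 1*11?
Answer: I*sqrt(25274)/2 ≈ 79.489*I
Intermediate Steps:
p = -70 (p = -59 - 11 = -70)
n(a) = -173/2 + a/2 (n(a) = 4 - (181 - a)/2 = 4 + (-181/2 + a/2) = -173/2 + a/2)
sqrt(n(p) - 6197) = sqrt((-173/2 + (1/2)*(-70)) - 6197) = sqrt((-173/2 - 35) - 6197) = sqrt(-243/2 - 6197) = sqrt(-12637/2) = I*sqrt(25274)/2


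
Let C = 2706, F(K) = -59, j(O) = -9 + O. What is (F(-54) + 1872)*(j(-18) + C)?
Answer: 4857027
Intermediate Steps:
(F(-54) + 1872)*(j(-18) + C) = (-59 + 1872)*((-9 - 18) + 2706) = 1813*(-27 + 2706) = 1813*2679 = 4857027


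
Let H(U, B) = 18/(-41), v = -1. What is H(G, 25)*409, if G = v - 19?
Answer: -7362/41 ≈ -179.56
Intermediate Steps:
G = -20 (G = -1 - 19 = -20)
H(U, B) = -18/41 (H(U, B) = 18*(-1/41) = -18/41)
H(G, 25)*409 = -18/41*409 = -7362/41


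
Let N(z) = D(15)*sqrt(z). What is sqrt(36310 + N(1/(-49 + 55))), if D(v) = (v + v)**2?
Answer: sqrt(36310 + 150*sqrt(6)) ≈ 191.51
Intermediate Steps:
D(v) = 4*v**2 (D(v) = (2*v)**2 = 4*v**2)
N(z) = 900*sqrt(z) (N(z) = (4*15**2)*sqrt(z) = (4*225)*sqrt(z) = 900*sqrt(z))
sqrt(36310 + N(1/(-49 + 55))) = sqrt(36310 + 900*sqrt(1/(-49 + 55))) = sqrt(36310 + 900*sqrt(1/6)) = sqrt(36310 + 900*(sqrt(6)/6)) = sqrt(36310 + 150*sqrt(6))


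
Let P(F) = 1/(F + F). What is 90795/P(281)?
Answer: 51026790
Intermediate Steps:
P(F) = 1/(2*F)
90795/P(281) = 90795/(((½)/281)) = 90795/(((½)*(1/281))) = 90795/(1/562) = 90795*562 = 51026790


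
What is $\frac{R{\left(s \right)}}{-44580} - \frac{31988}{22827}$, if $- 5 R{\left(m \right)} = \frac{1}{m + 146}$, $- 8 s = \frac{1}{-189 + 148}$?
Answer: $- \frac{28454546517962}{20305487920725} \approx -1.4013$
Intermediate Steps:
$s = \frac{1}{328}$ ($s = - \frac{1}{8 \left(-189 + 148\right)} = - \frac{1}{8 \left(-41\right)} = \left(- \frac{1}{8}\right) \left(- \frac{1}{41}\right) = \frac{1}{328} \approx 0.0030488$)
$R{\left(m \right)} = - \frac{1}{5 \left(146 + m\right)}$ ($R{\left(m \right)} = - \frac{1}{5 \left(m + 146\right)} = - \frac{1}{5 \left(146 + m\right)}$)
$\frac{R{\left(s \right)}}{-44580} - \frac{31988}{22827} = \frac{\left(-1\right) \frac{1}{730 + 5 \cdot \frac{1}{328}}}{-44580} - \frac{31988}{22827} = - \frac{1}{730 + \frac{5}{328}} \left(- \frac{1}{44580}\right) - \frac{31988}{22827} = - \frac{1}{\frac{239445}{328}} \left(- \frac{1}{44580}\right) - \frac{31988}{22827} = \left(-1\right) \frac{328}{239445} \left(- \frac{1}{44580}\right) - \frac{31988}{22827} = \left(- \frac{328}{239445}\right) \left(- \frac{1}{44580}\right) - \frac{31988}{22827} = \frac{82}{2668614525} - \frac{31988}{22827} = - \frac{28454546517962}{20305487920725}$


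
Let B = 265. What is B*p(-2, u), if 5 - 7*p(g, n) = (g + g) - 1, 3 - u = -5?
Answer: 2650/7 ≈ 378.57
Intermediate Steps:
u = 8 (u = 3 - 1*(-5) = 3 + 5 = 8)
p(g, n) = 6/7 - 2*g/7 (p(g, n) = 5/7 - ((g + g) - 1)/7 = 5/7 - (2*g - 1)/7 = 5/7 - (-1 + 2*g)/7 = 5/7 + (⅐ - 2*g/7) = 6/7 - 2*g/7)
B*p(-2, u) = 265*(6/7 - 2/7*(-2)) = 265*(6/7 + 4/7) = 265*(10/7) = 2650/7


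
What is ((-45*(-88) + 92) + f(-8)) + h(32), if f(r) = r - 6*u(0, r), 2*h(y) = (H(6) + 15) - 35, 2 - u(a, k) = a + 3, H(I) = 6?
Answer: 4043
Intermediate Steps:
u(a, k) = -1 - a (u(a, k) = 2 - (a + 3) = 2 - (3 + a) = 2 + (-3 - a) = -1 - a)
h(y) = -7 (h(y) = ((6 + 15) - 35)/2 = (21 - 35)/2 = (½)*(-14) = -7)
f(r) = 6 + r (f(r) = r - 6*(-1 - 1*0) = r - 6*(-1 + 0) = r - 6*(-1) = r + 6 = 6 + r)
((-45*(-88) + 92) + f(-8)) + h(32) = ((-45*(-88) + 92) + (6 - 8)) - 7 = ((3960 + 92) - 2) - 7 = (4052 - 2) - 7 = 4050 - 7 = 4043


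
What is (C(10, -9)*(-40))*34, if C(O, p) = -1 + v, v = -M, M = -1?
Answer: 0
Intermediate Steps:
v = 1 (v = -1*(-1) = 1)
C(O, p) = 0 (C(O, p) = -1 + 1 = 0)
(C(10, -9)*(-40))*34 = (0*(-40))*34 = 0*34 = 0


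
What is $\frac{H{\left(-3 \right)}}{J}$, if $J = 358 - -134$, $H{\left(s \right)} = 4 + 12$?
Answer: $\frac{4}{123} \approx 0.03252$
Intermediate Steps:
$H{\left(s \right)} = 16$
$J = 492$ ($J = 358 + 134 = 492$)
$\frac{H{\left(-3 \right)}}{J} = \frac{16}{492} = 16 \cdot \frac{1}{492} = \frac{4}{123}$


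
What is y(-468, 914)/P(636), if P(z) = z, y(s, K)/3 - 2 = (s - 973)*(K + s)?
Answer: -160671/53 ≈ -3031.5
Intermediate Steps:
y(s, K) = 6 + 3*(-973 + s)*(K + s) (y(s, K) = 6 + 3*((s - 973)*(K + s)) = 6 + 3*((-973 + s)*(K + s)) = 6 + 3*(-973 + s)*(K + s))
y(-468, 914)/P(636) = (6 - 2919*914 - 2919*(-468) + 3*(-468)² + 3*914*(-468))/636 = (6 - 2667966 + 1366092 + 3*219024 - 1283256)*(1/636) = (6 - 2667966 + 1366092 + 657072 - 1283256)*(1/636) = -1928052*1/636 = -160671/53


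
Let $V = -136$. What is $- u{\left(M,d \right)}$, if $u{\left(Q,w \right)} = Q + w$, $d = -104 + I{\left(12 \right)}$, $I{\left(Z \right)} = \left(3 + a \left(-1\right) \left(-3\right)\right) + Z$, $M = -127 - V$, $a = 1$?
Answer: $77$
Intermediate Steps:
$M = 9$ ($M = -127 - -136 = -127 + 136 = 9$)
$I{\left(Z \right)} = 6 + Z$ ($I{\left(Z \right)} = \left(3 + 1 \left(-1\right) \left(-3\right)\right) + Z = \left(3 - -3\right) + Z = \left(3 + 3\right) + Z = 6 + Z$)
$d = -86$ ($d = -104 + \left(6 + 12\right) = -104 + 18 = -86$)
$- u{\left(M,d \right)} = - (9 - 86) = \left(-1\right) \left(-77\right) = 77$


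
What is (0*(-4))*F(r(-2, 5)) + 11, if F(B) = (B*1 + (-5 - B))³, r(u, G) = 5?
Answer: 11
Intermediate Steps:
F(B) = -125 (F(B) = (B + (-5 - B))³ = (-5)³ = -125)
(0*(-4))*F(r(-2, 5)) + 11 = (0*(-4))*(-125) + 11 = 0*(-125) + 11 = 0 + 11 = 11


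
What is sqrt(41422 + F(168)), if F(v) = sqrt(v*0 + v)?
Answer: sqrt(41422 + 2*sqrt(42)) ≈ 203.56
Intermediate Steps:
F(v) = sqrt(v) (F(v) = sqrt(0 + v) = sqrt(v))
sqrt(41422 + F(168)) = sqrt(41422 + sqrt(168)) = sqrt(41422 + 2*sqrt(42))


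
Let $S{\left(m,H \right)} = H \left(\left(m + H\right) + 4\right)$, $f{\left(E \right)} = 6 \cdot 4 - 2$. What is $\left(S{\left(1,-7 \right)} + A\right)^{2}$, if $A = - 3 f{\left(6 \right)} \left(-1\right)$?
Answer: $6400$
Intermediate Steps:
$f{\left(E \right)} = 22$ ($f{\left(E \right)} = 24 - 2 = 22$)
$S{\left(m,H \right)} = H \left(4 + H + m\right)$ ($S{\left(m,H \right)} = H \left(\left(H + m\right) + 4\right) = H \left(4 + H + m\right)$)
$A = 66$ ($A = \left(-3\right) 22 \left(-1\right) = \left(-66\right) \left(-1\right) = 66$)
$\left(S{\left(1,-7 \right)} + A\right)^{2} = \left(- 7 \left(4 - 7 + 1\right) + 66\right)^{2} = \left(\left(-7\right) \left(-2\right) + 66\right)^{2} = \left(14 + 66\right)^{2} = 80^{2} = 6400$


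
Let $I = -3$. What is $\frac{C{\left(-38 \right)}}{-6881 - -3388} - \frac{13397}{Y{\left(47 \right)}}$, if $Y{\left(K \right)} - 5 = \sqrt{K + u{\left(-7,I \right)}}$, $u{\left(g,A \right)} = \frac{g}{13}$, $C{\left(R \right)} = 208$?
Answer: $\frac{3041663833}{974547} - \frac{26794 \sqrt{1963}}{279} \approx -1133.8$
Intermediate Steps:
$u{\left(g,A \right)} = \frac{g}{13}$ ($u{\left(g,A \right)} = g \frac{1}{13} = \frac{g}{13}$)
$Y{\left(K \right)} = 5 + \sqrt{- \frac{7}{13} + K}$ ($Y{\left(K \right)} = 5 + \sqrt{K + \frac{1}{13} \left(-7\right)} = 5 + \sqrt{K - \frac{7}{13}} = 5 + \sqrt{- \frac{7}{13} + K}$)
$\frac{C{\left(-38 \right)}}{-6881 - -3388} - \frac{13397}{Y{\left(47 \right)}} = \frac{208}{-6881 - -3388} - \frac{13397}{5 + \frac{\sqrt{-91 + 169 \cdot 47}}{13}} = \frac{208}{-6881 + 3388} - \frac{13397}{5 + \frac{\sqrt{-91 + 7943}}{13}} = \frac{208}{-3493} - \frac{13397}{5 + \frac{\sqrt{7852}}{13}} = 208 \left(- \frac{1}{3493}\right) - \frac{13397}{5 + \frac{2 \sqrt{1963}}{13}} = - \frac{208}{3493} - \frac{13397}{5 + \frac{2 \sqrt{1963}}{13}}$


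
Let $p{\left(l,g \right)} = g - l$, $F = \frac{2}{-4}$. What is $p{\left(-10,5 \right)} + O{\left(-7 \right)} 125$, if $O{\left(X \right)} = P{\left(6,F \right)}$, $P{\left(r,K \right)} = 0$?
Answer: $15$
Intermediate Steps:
$F = - \frac{1}{2}$ ($F = 2 \left(- \frac{1}{4}\right) = - \frac{1}{2} \approx -0.5$)
$O{\left(X \right)} = 0$
$p{\left(-10,5 \right)} + O{\left(-7 \right)} 125 = \left(5 - -10\right) + 0 \cdot 125 = \left(5 + 10\right) + 0 = 15 + 0 = 15$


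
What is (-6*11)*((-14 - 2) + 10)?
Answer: 396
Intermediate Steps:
(-6*11)*((-14 - 2) + 10) = -66*(-16 + 10) = -66*(-6) = 396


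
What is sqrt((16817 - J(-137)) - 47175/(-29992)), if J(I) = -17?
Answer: sqrt(3785983907494)/14996 ≈ 129.75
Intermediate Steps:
sqrt((16817 - J(-137)) - 47175/(-29992)) = sqrt((16817 - 1*(-17)) - 47175/(-29992)) = sqrt((16817 + 17) - 47175*(-1/29992)) = sqrt(16834 + 47175/29992) = sqrt(504932503/29992) = sqrt(3785983907494)/14996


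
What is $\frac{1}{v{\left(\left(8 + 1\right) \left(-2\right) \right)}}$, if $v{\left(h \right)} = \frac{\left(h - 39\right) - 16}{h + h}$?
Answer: $\frac{36}{73} \approx 0.49315$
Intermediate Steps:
$v{\left(h \right)} = \frac{-55 + h}{2 h}$ ($v{\left(h \right)} = \frac{\left(h - 39\right) - 16}{2 h} = \left(\left(-39 + h\right) - 16\right) \frac{1}{2 h} = \left(-55 + h\right) \frac{1}{2 h} = \frac{-55 + h}{2 h}$)
$\frac{1}{v{\left(\left(8 + 1\right) \left(-2\right) \right)}} = \frac{1}{\frac{1}{2} \frac{1}{\left(8 + 1\right) \left(-2\right)} \left(-55 + \left(8 + 1\right) \left(-2\right)\right)} = \frac{1}{\frac{1}{2} \frac{1}{9 \left(-2\right)} \left(-55 + 9 \left(-2\right)\right)} = \frac{1}{\frac{1}{2} \frac{1}{-18} \left(-55 - 18\right)} = \frac{1}{\frac{1}{2} \left(- \frac{1}{18}\right) \left(-73\right)} = \frac{1}{\frac{73}{36}} = \frac{36}{73}$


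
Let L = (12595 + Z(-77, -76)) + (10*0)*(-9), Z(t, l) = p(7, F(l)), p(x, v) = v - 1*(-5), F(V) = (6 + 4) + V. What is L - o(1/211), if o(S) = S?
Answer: 2644673/211 ≈ 12534.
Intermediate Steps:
F(V) = 10 + V
p(x, v) = 5 + v (p(x, v) = v + 5 = 5 + v)
Z(t, l) = 15 + l (Z(t, l) = 5 + (10 + l) = 15 + l)
L = 12534 (L = (12595 + (15 - 76)) + (10*0)*(-9) = (12595 - 61) + 0*(-9) = 12534 + 0 = 12534)
L - o(1/211) = 12534 - 1/211 = 2644673/211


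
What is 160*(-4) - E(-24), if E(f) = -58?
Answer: -582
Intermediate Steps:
160*(-4) - E(-24) = 160*(-4) - 1*(-58) = -640 + 58 = -582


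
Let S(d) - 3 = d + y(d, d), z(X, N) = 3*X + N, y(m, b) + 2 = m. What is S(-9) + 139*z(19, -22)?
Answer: 4848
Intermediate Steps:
y(m, b) = -2 + m
z(X, N) = N + 3*X
S(d) = 1 + 2*d (S(d) = 3 + (d + (-2 + d)) = 3 + (-2 + 2*d) = 1 + 2*d)
S(-9) + 139*z(19, -22) = (1 + 2*(-9)) + 139*(-22 + 3*19) = (1 - 18) + 139*(-22 + 57) = -17 + 139*35 = -17 + 4865 = 4848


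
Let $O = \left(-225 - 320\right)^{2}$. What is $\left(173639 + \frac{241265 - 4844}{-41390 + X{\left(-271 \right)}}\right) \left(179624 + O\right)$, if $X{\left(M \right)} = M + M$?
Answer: $\frac{3470383239840423}{41932} \approx 8.2762 \cdot 10^{10}$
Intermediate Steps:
$X{\left(M \right)} = 2 M$
$O = 297025$ ($O = \left(-545\right)^{2} = 297025$)
$\left(173639 + \frac{241265 - 4844}{-41390 + X{\left(-271 \right)}}\right) \left(179624 + O\right) = \left(173639 + \frac{241265 - 4844}{-41390 + 2 \left(-271\right)}\right) \left(179624 + 297025\right) = \left(173639 + \frac{236421}{-41390 - 542}\right) 476649 = \left(173639 + \frac{236421}{-41932}\right) 476649 = \left(173639 + 236421 \left(- \frac{1}{41932}\right)\right) 476649 = \left(173639 - \frac{236421}{41932}\right) 476649 = \frac{7280794127}{41932} \cdot 476649 = \frac{3470383239840423}{41932}$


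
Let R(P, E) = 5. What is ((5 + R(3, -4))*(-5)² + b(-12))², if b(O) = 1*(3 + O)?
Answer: 58081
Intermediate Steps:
b(O) = 3 + O
((5 + R(3, -4))*(-5)² + b(-12))² = ((5 + 5)*(-5)² + (3 - 12))² = (10*25 - 9)² = (250 - 9)² = 241² = 58081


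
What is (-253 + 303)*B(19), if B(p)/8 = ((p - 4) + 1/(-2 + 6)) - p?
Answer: -1500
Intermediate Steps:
B(p) = -30 (B(p) = 8*(((p - 4) + 1/(-2 + 6)) - p) = 8*(((-4 + p) + 1/4) - p) = 8*(((-4 + p) + ¼) - p) = 8*((-15/4 + p) - p) = 8*(-15/4) = -30)
(-253 + 303)*B(19) = (-253 + 303)*(-30) = 50*(-30) = -1500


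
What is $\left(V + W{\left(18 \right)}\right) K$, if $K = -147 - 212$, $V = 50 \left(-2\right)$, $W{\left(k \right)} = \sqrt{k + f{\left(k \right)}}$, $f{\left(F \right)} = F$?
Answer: $33746$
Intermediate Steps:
$W{\left(k \right)} = \sqrt{2} \sqrt{k}$ ($W{\left(k \right)} = \sqrt{k + k} = \sqrt{2 k} = \sqrt{2} \sqrt{k}$)
$V = -100$
$K = -359$ ($K = -147 - 212 = -359$)
$\left(V + W{\left(18 \right)}\right) K = \left(-100 + \sqrt{2} \sqrt{18}\right) \left(-359\right) = \left(-100 + \sqrt{2} \cdot 3 \sqrt{2}\right) \left(-359\right) = \left(-100 + 6\right) \left(-359\right) = \left(-94\right) \left(-359\right) = 33746$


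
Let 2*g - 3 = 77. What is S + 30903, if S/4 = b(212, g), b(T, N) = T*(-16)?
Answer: 17335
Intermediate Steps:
g = 40 (g = 3/2 + (1/2)*77 = 3/2 + 77/2 = 40)
b(T, N) = -16*T
S = -13568 (S = 4*(-16*212) = 4*(-3392) = -13568)
S + 30903 = -13568 + 30903 = 17335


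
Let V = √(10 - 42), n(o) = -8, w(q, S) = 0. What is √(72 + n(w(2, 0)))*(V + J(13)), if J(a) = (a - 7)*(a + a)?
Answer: 1248 + 32*I*√2 ≈ 1248.0 + 45.255*I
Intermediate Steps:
J(a) = 2*a*(-7 + a) (J(a) = (-7 + a)*(2*a) = 2*a*(-7 + a))
V = 4*I*√2 (V = √(-32) = 4*I*√2 ≈ 5.6569*I)
√(72 + n(w(2, 0)))*(V + J(13)) = √(72 - 8)*(4*I*√2 + 2*13*(-7 + 13)) = √64*(4*I*√2 + 2*13*6) = 8*(4*I*√2 + 156) = 8*(156 + 4*I*√2) = 1248 + 32*I*√2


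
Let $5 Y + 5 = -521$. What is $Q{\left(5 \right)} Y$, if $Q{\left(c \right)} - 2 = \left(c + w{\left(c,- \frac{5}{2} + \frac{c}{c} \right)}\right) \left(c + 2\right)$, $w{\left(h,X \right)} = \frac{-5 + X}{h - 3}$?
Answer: $- \frac{14991}{10} \approx -1499.1$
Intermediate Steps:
$Y = - \frac{526}{5}$ ($Y = -1 + \frac{1}{5} \left(-521\right) = -1 - \frac{521}{5} = - \frac{526}{5} \approx -105.2$)
$w{\left(h,X \right)} = \frac{-5 + X}{-3 + h}$
$Q{\left(c \right)} = 2 + \left(2 + c\right) \left(c - \frac{13}{2 \left(-3 + c\right)}\right)$ ($Q{\left(c \right)} = 2 + \left(c + \frac{-5 + \left(- \frac{5}{2} + \frac{c}{c}\right)}{-3 + c}\right) \left(c + 2\right) = 2 + \left(c + \frac{-5 + \left(\left(-5\right) \frac{1}{2} + 1\right)}{-3 + c}\right) \left(2 + c\right) = 2 + \left(c + \frac{-5 + \left(- \frac{5}{2} + 1\right)}{-3 + c}\right) \left(2 + c\right) = 2 + \left(c + \frac{-5 - \frac{3}{2}}{-3 + c}\right) \left(2 + c\right) = 2 + \left(c + \frac{1}{-3 + c} \left(- \frac{13}{2}\right)\right) \left(2 + c\right) = 2 + \left(c - \frac{13}{2 \left(-3 + c\right)}\right) \left(2 + c\right) = 2 + \left(2 + c\right) \left(c - \frac{13}{2 \left(-3 + c\right)}\right)$)
$Q{\left(5 \right)} Y = \frac{-19 + 5^{3} - 5^{2} - \frac{105}{2}}{-3 + 5} \left(- \frac{526}{5}\right) = \frac{-19 + 125 - 25 - \frac{105}{2}}{2} \left(- \frac{526}{5}\right) = \frac{1}{2} \cdot \frac{57}{2} \left(- \frac{526}{5}\right) = \frac{57}{4} \left(- \frac{526}{5}\right) = - \frac{14991}{10}$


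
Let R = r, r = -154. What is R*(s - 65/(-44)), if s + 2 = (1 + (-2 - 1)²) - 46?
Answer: 11249/2 ≈ 5624.5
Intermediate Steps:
s = -38 (s = -2 + ((1 + (-2 - 1)²) - 46) = -2 + ((1 + (-3)²) - 46) = -2 + ((1 + 9) - 46) = -2 + (10 - 46) = -2 - 36 = -38)
R = -154
R*(s - 65/(-44)) = -154*(-38 - 65/(-44)) = -154*(-38 - 65*(-1/44)) = -154*(-38 + 65/44) = -154*(-1607/44) = 11249/2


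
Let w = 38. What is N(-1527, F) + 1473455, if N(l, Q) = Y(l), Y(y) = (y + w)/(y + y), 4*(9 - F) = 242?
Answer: 4499933059/3054 ≈ 1.4735e+6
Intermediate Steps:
F = -103/2 (F = 9 - ¼*242 = 9 - 121/2 = -103/2 ≈ -51.500)
Y(y) = (38 + y)/(2*y) (Y(y) = (y + 38)/(y + y) = (38 + y)/((2*y)) = (38 + y)*(1/(2*y)) = (38 + y)/(2*y))
N(l, Q) = (38 + l)/(2*l)
N(-1527, F) + 1473455 = (½)*(38 - 1527)/(-1527) + 1473455 = (½)*(-1/1527)*(-1489) + 1473455 = 1489/3054 + 1473455 = 4499933059/3054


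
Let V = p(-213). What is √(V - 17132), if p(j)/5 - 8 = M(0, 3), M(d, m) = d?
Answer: 2*I*√4273 ≈ 130.74*I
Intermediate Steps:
p(j) = 40 (p(j) = 40 + 5*0 = 40 + 0 = 40)
V = 40
√(V - 17132) = √(40 - 17132) = √(-17092) = 2*I*√4273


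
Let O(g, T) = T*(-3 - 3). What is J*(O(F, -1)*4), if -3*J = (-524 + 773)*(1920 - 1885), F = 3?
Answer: -69720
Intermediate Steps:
O(g, T) = -6*T (O(g, T) = T*(-6) = -6*T)
J = -2905 (J = -(-524 + 773)*(1920 - 1885)/3 = -83*35 = -⅓*8715 = -2905)
J*(O(F, -1)*4) = -2905*(-6*(-1))*4 = -17430*4 = -2905*24 = -69720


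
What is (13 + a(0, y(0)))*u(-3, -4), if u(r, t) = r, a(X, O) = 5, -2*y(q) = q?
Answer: -54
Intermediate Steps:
y(q) = -q/2
(13 + a(0, y(0)))*u(-3, -4) = (13 + 5)*(-3) = 18*(-3) = -54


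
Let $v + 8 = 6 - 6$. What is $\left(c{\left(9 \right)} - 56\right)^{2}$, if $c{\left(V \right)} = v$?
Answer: $4096$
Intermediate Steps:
$v = -8$ ($v = -8 + \left(6 - 6\right) = -8 + 0 = -8$)
$c{\left(V \right)} = -8$
$\left(c{\left(9 \right)} - 56\right)^{2} = \left(-8 - 56\right)^{2} = \left(-64\right)^{2} = 4096$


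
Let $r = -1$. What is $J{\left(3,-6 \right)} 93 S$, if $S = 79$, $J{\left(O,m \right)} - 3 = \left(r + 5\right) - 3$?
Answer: $29388$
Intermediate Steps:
$J{\left(O,m \right)} = 4$ ($J{\left(O,m \right)} = 3 + \left(\left(-1 + 5\right) - 3\right) = 3 + \left(4 - 3\right) = 3 + 1 = 4$)
$J{\left(3,-6 \right)} 93 S = 4 \cdot 93 \cdot 79 = 372 \cdot 79 = 29388$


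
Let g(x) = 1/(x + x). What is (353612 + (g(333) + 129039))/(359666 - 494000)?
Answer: -321445567/89466444 ≈ -3.5929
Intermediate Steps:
g(x) = 1/(2*x)
(353612 + (g(333) + 129039))/(359666 - 494000) = (353612 + ((½)/333 + 129039))/(359666 - 494000) = (353612 + ((½)*(1/333) + 129039))/(-134334) = (353612 + (1/666 + 129039))*(-1/134334) = (353612 + 85939975/666)*(-1/134334) = (321445567/666)*(-1/134334) = -321445567/89466444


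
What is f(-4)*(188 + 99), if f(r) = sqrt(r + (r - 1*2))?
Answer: 287*I*sqrt(10) ≈ 907.57*I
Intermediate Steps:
f(r) = sqrt(-2 + 2*r) (f(r) = sqrt(r + (r - 2)) = sqrt(r + (-2 + r)) = sqrt(-2 + 2*r))
f(-4)*(188 + 99) = sqrt(-2 + 2*(-4))*(188 + 99) = sqrt(-2 - 8)*287 = sqrt(-10)*287 = (I*sqrt(10))*287 = 287*I*sqrt(10)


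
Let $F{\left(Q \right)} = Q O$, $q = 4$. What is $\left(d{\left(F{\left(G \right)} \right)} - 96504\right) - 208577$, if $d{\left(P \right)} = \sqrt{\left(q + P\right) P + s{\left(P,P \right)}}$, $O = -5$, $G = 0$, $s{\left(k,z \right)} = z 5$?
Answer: $-305081$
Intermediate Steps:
$s{\left(k,z \right)} = 5 z$
$F{\left(Q \right)} = - 5 Q$ ($F{\left(Q \right)} = Q \left(-5\right) = - 5 Q$)
$d{\left(P \right)} = \sqrt{5 P + P \left(4 + P\right)}$ ($d{\left(P \right)} = \sqrt{\left(4 + P\right) P + 5 P} = \sqrt{P \left(4 + P\right) + 5 P} = \sqrt{5 P + P \left(4 + P\right)}$)
$\left(d{\left(F{\left(G \right)} \right)} - 96504\right) - 208577 = \left(\sqrt{\left(-5\right) 0 \left(9 - 0\right)} - 96504\right) - 208577 = \left(\sqrt{0 \left(9 + 0\right)} - 96504\right) - 208577 = \left(\sqrt{0 \cdot 9} - 96504\right) - 208577 = \left(\sqrt{0} - 96504\right) - 208577 = \left(0 - 96504\right) - 208577 = -96504 - 208577 = -305081$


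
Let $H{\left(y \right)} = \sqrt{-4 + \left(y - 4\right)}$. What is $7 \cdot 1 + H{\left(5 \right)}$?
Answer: $7 + i \sqrt{3} \approx 7.0 + 1.732 i$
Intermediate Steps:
$H{\left(y \right)} = \sqrt{-8 + y}$ ($H{\left(y \right)} = \sqrt{-4 + \left(-4 + y\right)} = \sqrt{-8 + y}$)
$7 \cdot 1 + H{\left(5 \right)} = 7 \cdot 1 + \sqrt{-8 + 5} = 7 + \sqrt{-3} = 7 + i \sqrt{3}$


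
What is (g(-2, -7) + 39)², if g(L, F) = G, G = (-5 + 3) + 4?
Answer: 1681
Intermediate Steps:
G = 2 (G = -2 + 4 = 2)
g(L, F) = 2
(g(-2, -7) + 39)² = (2 + 39)² = 41² = 1681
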